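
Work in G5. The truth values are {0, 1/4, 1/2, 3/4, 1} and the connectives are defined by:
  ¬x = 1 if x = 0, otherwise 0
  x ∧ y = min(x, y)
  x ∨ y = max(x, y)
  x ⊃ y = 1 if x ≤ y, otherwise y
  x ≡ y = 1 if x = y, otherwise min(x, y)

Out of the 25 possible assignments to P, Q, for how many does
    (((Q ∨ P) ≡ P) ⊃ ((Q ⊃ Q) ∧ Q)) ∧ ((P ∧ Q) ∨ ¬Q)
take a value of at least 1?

value 1: 1 assignment (counts)
value 3/4: 3 assignments
value 1/2: 5 assignments
value 1/4: 7 assignments
value 0: 9 assignments
So 1 of the 25 assignments meets the threshold.

1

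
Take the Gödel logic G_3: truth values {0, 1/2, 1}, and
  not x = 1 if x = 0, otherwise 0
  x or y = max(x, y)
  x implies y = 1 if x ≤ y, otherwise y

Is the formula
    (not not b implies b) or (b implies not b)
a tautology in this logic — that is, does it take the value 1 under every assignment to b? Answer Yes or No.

Counterexample: take b = 1/2.
not b = not 1/2 = 0
not not b = not 0 = 1
not not b implies b = 1 implies 1/2 = 1/2
not b = not 1/2 = 0
b implies not b = 1/2 implies 0 = 0
(not not b implies b) or (b implies not b) = 1/2 or 0 = 1/2
This gives 1/2 ≠ 1.

No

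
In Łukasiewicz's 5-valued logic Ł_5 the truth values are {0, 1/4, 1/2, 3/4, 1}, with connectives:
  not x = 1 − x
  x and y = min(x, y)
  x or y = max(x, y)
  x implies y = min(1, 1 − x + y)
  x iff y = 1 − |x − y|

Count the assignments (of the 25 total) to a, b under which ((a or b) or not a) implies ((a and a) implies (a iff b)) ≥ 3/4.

22

value 1: 20 assignments (counts)
value 3/4: 2 assignments (counts)
value 1/2: 1 assignment
value 1/4: 1 assignment
value 0: 1 assignment
So 22 of the 25 assignments meet the threshold.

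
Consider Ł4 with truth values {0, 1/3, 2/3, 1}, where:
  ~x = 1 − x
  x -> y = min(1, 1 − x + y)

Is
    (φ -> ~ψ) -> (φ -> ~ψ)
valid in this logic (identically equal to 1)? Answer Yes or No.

Yes

φ = 0, ψ = 0 ↦ 1
φ = 0, ψ = 1/3 ↦ 1
φ = 0, ψ = 2/3 ↦ 1
φ = 0, ψ = 1 ↦ 1
φ = 1/3, ψ = 0 ↦ 1
φ = 1/3, ψ = 1/3 ↦ 1
φ = 1/3, ψ = 2/3 ↦ 1
φ = 1/3, ψ = 1 ↦ 1
φ = 2/3, ψ = 0 ↦ 1
φ = 2/3, ψ = 1/3 ↦ 1
φ = 2/3, ψ = 2/3 ↦ 1
φ = 2/3, ψ = 1 ↦ 1
φ = 1, ψ = 0 ↦ 1
φ = 1, ψ = 1/3 ↦ 1
φ = 1, ψ = 2/3 ↦ 1
φ = 1, ψ = 1 ↦ 1
Every assignment gives a value ≥ 1.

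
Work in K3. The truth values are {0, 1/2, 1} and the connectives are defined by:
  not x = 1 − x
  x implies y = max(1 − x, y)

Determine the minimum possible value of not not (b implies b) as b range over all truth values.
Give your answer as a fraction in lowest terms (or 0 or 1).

1/2

Take b = 1/2:
b implies b = 1/2 implies 1/2 = 1/2
not (b implies b) = not 1/2 = 1/2
not not (b implies b) = not 1/2 = 1/2
No assignment yields a value below 1/2, so this is the minimum.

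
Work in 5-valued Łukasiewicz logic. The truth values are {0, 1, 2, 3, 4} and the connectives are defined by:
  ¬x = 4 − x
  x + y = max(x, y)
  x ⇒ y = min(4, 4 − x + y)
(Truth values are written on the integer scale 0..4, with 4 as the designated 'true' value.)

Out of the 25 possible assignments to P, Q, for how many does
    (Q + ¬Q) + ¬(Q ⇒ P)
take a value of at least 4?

value 4: 10 assignments (counts)
value 3: 10 assignments
value 2: 5 assignments
So 10 of the 25 assignments meet the threshold.

10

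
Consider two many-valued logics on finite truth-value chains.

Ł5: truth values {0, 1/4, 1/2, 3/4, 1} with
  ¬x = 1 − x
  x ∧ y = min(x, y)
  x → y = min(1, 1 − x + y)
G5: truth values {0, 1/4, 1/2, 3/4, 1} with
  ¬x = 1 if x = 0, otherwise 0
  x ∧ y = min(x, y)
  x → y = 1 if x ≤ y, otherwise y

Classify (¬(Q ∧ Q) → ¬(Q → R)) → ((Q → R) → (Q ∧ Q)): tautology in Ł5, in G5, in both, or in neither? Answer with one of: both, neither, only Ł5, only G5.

only Ł5

In Ł5: every assignment gives 1 — tautology.
In G5: at Q = 1/4, R = 1/4 the value is 1/4 — not a tautology.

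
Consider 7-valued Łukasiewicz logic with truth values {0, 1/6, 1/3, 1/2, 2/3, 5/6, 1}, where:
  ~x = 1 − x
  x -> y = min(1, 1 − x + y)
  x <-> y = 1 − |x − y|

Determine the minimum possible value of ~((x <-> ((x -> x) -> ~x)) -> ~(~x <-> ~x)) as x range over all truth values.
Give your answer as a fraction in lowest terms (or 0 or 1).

0

Take x = 0:
x -> x = 0 -> 0 = 1
~x = ~0 = 1
(x -> x) -> ~x = 1 -> 1 = 1
x <-> ((x -> x) -> ~x) = 0 <-> 1 = 0
~x = ~0 = 1
~x = ~0 = 1
~x <-> ~x = 1 <-> 1 = 1
~(~x <-> ~x) = ~1 = 0
(x <-> ((x -> x) -> ~x)) -> ~(~x <-> ~x) = 0 -> 0 = 1
~((x <-> ((x -> x) -> ~x)) -> ~(~x <-> ~x)) = ~1 = 0
No assignment yields a value below 0, so this is the minimum.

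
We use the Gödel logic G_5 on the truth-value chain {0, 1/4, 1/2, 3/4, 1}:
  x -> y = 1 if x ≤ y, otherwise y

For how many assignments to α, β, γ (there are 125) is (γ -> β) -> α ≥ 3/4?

value 1: 55 assignments (counts)
value 3/4: 15 assignments (counts)
value 1/2: 16 assignments
value 1/4: 18 assignments
value 0: 21 assignments
So 70 of the 125 assignments meet the threshold.

70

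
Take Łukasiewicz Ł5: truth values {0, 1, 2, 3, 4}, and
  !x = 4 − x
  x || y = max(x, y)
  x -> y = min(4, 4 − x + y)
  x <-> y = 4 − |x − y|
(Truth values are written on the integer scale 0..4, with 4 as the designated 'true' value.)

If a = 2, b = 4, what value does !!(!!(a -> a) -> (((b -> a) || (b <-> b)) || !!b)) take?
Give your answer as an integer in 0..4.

a -> a = 2 -> 2 = 4
!(a -> a) = !4 = 0
!!(a -> a) = !0 = 4
b -> a = 4 -> 2 = 2
b <-> b = 4 <-> 4 = 4
(b -> a) || (b <-> b) = 2 || 4 = 4
!b = !4 = 0
!!b = !0 = 4
((b -> a) || (b <-> b)) || !!b = 4 || 4 = 4
!!(a -> a) -> (((b -> a) || (b <-> b)) || !!b) = 4 -> 4 = 4
!(!!(a -> a) -> (((b -> a) || (b <-> b)) || !!b)) = !4 = 0
!!(!!(a -> a) -> (((b -> a) || (b <-> b)) || !!b)) = !0 = 4

4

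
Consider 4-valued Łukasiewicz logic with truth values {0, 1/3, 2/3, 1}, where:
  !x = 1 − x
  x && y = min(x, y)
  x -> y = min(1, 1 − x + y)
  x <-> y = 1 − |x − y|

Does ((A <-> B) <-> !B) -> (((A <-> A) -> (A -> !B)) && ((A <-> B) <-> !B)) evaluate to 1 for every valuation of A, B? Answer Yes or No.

Counterexample: take A = 1, B = 2/3.
A <-> B = 1 <-> 2/3 = 2/3
!B = !2/3 = 1/3
(A <-> B) <-> !B = 2/3 <-> 1/3 = 2/3
A <-> A = 1 <-> 1 = 1
!B = !2/3 = 1/3
A -> !B = 1 -> 1/3 = 1/3
(A <-> A) -> (A -> !B) = 1 -> 1/3 = 1/3
A <-> B = 1 <-> 2/3 = 2/3
!B = !2/3 = 1/3
(A <-> B) <-> !B = 2/3 <-> 1/3 = 2/3
((A <-> A) -> (A -> !B)) && ((A <-> B) <-> !B) = 1/3 && 2/3 = 1/3
((A <-> B) <-> !B) -> (((A <-> A) -> (A -> !B)) && ((A <-> B) <-> !B)) = 2/3 -> 1/3 = 2/3
This gives 2/3 ≠ 1.

No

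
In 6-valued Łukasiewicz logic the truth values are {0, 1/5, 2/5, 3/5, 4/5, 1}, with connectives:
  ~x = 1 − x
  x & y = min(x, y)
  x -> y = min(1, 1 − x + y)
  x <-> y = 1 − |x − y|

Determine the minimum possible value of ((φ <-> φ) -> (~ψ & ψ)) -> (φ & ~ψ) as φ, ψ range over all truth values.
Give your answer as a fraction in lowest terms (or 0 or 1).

Take φ = 0, ψ = 2/5:
φ <-> φ = 0 <-> 0 = 1
~ψ = ~2/5 = 3/5
~ψ & ψ = 3/5 & 2/5 = 2/5
(φ <-> φ) -> (~ψ & ψ) = 1 -> 2/5 = 2/5
~ψ = ~2/5 = 3/5
φ & ~ψ = 0 & 3/5 = 0
((φ <-> φ) -> (~ψ & ψ)) -> (φ & ~ψ) = 2/5 -> 0 = 3/5
No assignment yields a value below 3/5, so this is the minimum.

3/5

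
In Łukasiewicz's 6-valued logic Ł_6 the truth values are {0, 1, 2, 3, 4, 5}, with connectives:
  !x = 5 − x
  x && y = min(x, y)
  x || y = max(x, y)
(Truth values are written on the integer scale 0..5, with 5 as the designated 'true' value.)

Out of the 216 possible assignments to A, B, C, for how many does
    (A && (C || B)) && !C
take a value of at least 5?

value 5: 1 assignment (counts)
value 4: 7 assignments
value 3: 19 assignments
value 2: 53 assignments
value 1: 65 assignments
value 0: 71 assignments
So 1 of the 216 assignments meets the threshold.

1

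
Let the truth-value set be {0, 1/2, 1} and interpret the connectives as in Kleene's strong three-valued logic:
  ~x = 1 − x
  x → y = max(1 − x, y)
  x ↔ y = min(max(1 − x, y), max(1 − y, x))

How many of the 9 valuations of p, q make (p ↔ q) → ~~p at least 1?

4

p = 0, q = 0 ↦ 0  <
p = 0, q = 1/2 ↦ 1/2  <
p = 0, q = 1 ↦ 1  ≥
p = 1/2, q = 0 ↦ 1/2  <
p = 1/2, q = 1/2 ↦ 1/2  <
p = 1/2, q = 1 ↦ 1/2  <
p = 1, q = 0 ↦ 1  ≥
p = 1, q = 1/2 ↦ 1  ≥
p = 1, q = 1 ↦ 1  ≥
So 4 of the 9 assignments meet the threshold.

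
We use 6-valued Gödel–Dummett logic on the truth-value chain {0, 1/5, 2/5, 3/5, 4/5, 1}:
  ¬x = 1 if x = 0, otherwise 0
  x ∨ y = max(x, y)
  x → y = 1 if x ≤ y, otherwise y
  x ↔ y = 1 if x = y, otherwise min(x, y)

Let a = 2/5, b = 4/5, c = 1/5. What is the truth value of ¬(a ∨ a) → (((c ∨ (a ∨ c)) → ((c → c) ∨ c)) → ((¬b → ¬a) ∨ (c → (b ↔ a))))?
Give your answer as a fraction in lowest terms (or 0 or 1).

a ∨ a = 2/5 ∨ 2/5 = 2/5
¬(a ∨ a) = ¬2/5 = 0
a ∨ c = 2/5 ∨ 1/5 = 2/5
c ∨ (a ∨ c) = 1/5 ∨ 2/5 = 2/5
c → c = 1/5 → 1/5 = 1
(c → c) ∨ c = 1 ∨ 1/5 = 1
(c ∨ (a ∨ c)) → ((c → c) ∨ c) = 2/5 → 1 = 1
¬b = ¬4/5 = 0
¬a = ¬2/5 = 0
¬b → ¬a = 0 → 0 = 1
b ↔ a = 4/5 ↔ 2/5 = 2/5
c → (b ↔ a) = 1/5 → 2/5 = 1
(¬b → ¬a) ∨ (c → (b ↔ a)) = 1 ∨ 1 = 1
((c ∨ (a ∨ c)) → ((c → c) ∨ c)) → ((¬b → ¬a) ∨ (c → (b ↔ a))) = 1 → 1 = 1
¬(a ∨ a) → (((c ∨ (a ∨ c)) → ((c → c) ∨ c)) → ((¬b → ¬a) ∨ (c → (b ↔ a)))) = 0 → 1 = 1

1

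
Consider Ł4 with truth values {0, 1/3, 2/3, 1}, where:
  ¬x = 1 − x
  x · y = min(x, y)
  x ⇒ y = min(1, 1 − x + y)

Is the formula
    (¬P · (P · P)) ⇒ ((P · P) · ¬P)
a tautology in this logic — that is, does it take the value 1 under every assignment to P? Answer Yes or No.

P = 0 ↦ 1
P = 1/3 ↦ 1
P = 2/3 ↦ 1
P = 1 ↦ 1
Every assignment gives a value ≥ 1.

Yes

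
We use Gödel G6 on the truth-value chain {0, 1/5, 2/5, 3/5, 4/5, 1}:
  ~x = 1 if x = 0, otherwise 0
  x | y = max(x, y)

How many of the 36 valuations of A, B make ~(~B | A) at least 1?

5

value 1: 5 assignments (counts)
value 0: 31 assignments
So 5 of the 36 assignments meet the threshold.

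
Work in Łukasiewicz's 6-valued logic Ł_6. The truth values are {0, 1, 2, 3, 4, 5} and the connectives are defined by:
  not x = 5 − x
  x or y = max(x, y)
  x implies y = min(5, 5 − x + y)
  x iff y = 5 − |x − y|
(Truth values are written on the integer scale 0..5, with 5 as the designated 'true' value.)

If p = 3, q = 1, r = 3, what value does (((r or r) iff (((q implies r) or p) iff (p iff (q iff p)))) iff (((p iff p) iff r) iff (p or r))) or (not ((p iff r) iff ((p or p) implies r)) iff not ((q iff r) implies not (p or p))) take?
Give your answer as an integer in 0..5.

4

r or r = 3 or 3 = 3
q implies r = 1 implies 3 = 5
(q implies r) or p = 5 or 3 = 5
q iff p = 1 iff 3 = 3
p iff (q iff p) = 3 iff 3 = 5
((q implies r) or p) iff (p iff (q iff p)) = 5 iff 5 = 5
(r or r) iff (((q implies r) or p) iff (p iff (q iff p))) = 3 iff 5 = 3
p iff p = 3 iff 3 = 5
(p iff p) iff r = 5 iff 3 = 3
p or r = 3 or 3 = 3
((p iff p) iff r) iff (p or r) = 3 iff 3 = 5
((r or r) iff (((q implies r) or p) iff (p iff (q iff p)))) iff (((p iff p) iff r) iff (p or r)) = 3 iff 5 = 3
p iff r = 3 iff 3 = 5
p or p = 3 or 3 = 3
(p or p) implies r = 3 implies 3 = 5
(p iff r) iff ((p or p) implies r) = 5 iff 5 = 5
not ((p iff r) iff ((p or p) implies r)) = not 5 = 0
q iff r = 1 iff 3 = 3
p or p = 3 or 3 = 3
not (p or p) = not 3 = 2
(q iff r) implies not (p or p) = 3 implies 2 = 4
not ((q iff r) implies not (p or p)) = not 4 = 1
not ((p iff r) iff ((p or p) implies r)) iff not ((q iff r) implies not (p or p)) = 0 iff 1 = 4
(((r or r) iff (((q implies r) or p) iff (p iff (q iff p)))) iff (((p iff p) iff r) iff (p or r))) or (not ((p iff r) iff ((p or p) implies r)) iff not ((q iff r) implies not (p or p))) = 3 or 4 = 4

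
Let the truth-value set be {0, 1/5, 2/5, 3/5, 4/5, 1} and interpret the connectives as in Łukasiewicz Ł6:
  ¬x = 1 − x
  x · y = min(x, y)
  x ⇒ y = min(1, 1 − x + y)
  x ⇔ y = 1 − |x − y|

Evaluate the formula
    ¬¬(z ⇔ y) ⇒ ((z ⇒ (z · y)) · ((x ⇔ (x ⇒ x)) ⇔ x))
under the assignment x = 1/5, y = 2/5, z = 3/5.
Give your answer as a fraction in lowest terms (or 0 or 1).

1

z ⇔ y = 3/5 ⇔ 2/5 = 4/5
¬(z ⇔ y) = ¬4/5 = 1/5
¬¬(z ⇔ y) = ¬1/5 = 4/5
z · y = 3/5 · 2/5 = 2/5
z ⇒ (z · y) = 3/5 ⇒ 2/5 = 4/5
x ⇒ x = 1/5 ⇒ 1/5 = 1
x ⇔ (x ⇒ x) = 1/5 ⇔ 1 = 1/5
(x ⇔ (x ⇒ x)) ⇔ x = 1/5 ⇔ 1/5 = 1
(z ⇒ (z · y)) · ((x ⇔ (x ⇒ x)) ⇔ x) = 4/5 · 1 = 4/5
¬¬(z ⇔ y) ⇒ ((z ⇒ (z · y)) · ((x ⇔ (x ⇒ x)) ⇔ x)) = 4/5 ⇒ 4/5 = 1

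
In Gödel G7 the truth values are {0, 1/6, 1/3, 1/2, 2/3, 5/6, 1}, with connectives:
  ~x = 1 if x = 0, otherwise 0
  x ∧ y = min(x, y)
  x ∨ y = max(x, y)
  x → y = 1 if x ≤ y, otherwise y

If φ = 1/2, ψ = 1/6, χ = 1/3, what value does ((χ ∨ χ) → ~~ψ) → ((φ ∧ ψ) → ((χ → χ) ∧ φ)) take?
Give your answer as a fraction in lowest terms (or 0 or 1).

1

χ ∨ χ = 1/3 ∨ 1/3 = 1/3
~ψ = ~1/6 = 0
~~ψ = ~0 = 1
(χ ∨ χ) → ~~ψ = 1/3 → 1 = 1
φ ∧ ψ = 1/2 ∧ 1/6 = 1/6
χ → χ = 1/3 → 1/3 = 1
(χ → χ) ∧ φ = 1 ∧ 1/2 = 1/2
(φ ∧ ψ) → ((χ → χ) ∧ φ) = 1/6 → 1/2 = 1
((χ ∨ χ) → ~~ψ) → ((φ ∧ ψ) → ((χ → χ) ∧ φ)) = 1 → 1 = 1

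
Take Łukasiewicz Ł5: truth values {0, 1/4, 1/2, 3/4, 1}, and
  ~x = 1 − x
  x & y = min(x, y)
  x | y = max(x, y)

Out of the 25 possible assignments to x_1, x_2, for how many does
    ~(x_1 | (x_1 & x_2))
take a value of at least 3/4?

value 1: 5 assignments (counts)
value 3/4: 5 assignments (counts)
value 1/2: 5 assignments
value 1/4: 5 assignments
value 0: 5 assignments
So 10 of the 25 assignments meet the threshold.

10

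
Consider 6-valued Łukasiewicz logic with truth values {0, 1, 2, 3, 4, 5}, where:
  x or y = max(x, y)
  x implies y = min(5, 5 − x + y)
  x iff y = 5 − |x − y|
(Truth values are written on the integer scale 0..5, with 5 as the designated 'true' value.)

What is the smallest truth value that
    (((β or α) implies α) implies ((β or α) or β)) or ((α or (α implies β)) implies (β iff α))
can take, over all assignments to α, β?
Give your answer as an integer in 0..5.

4

Take α = 0, β = 1:
β or α = 1 or 0 = 1
(β or α) implies α = 1 implies 0 = 4
β or α = 1 or 0 = 1
(β or α) or β = 1 or 1 = 1
((β or α) implies α) implies ((β or α) or β) = 4 implies 1 = 2
α implies β = 0 implies 1 = 5
α or (α implies β) = 0 or 5 = 5
β iff α = 1 iff 0 = 4
(α or (α implies β)) implies (β iff α) = 5 implies 4 = 4
(((β or α) implies α) implies ((β or α) or β)) or ((α or (α implies β)) implies (β iff α)) = 2 or 4 = 4
No assignment yields a value below 4, so this is the minimum.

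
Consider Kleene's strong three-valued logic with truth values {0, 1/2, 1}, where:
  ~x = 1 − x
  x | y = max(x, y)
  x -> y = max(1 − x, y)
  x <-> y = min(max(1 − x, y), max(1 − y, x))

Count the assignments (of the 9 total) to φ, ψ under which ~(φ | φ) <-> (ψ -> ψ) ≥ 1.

φ = 0, ψ = 0 ↦ 1  ≥
φ = 0, ψ = 1/2 ↦ 1/2  <
φ = 0, ψ = 1 ↦ 1  ≥
φ = 1/2, ψ = 0 ↦ 1/2  <
φ = 1/2, ψ = 1/2 ↦ 1/2  <
φ = 1/2, ψ = 1 ↦ 1/2  <
φ = 1, ψ = 0 ↦ 0  <
φ = 1, ψ = 1/2 ↦ 1/2  <
φ = 1, ψ = 1 ↦ 0  <
So 2 of the 9 assignments meet the threshold.

2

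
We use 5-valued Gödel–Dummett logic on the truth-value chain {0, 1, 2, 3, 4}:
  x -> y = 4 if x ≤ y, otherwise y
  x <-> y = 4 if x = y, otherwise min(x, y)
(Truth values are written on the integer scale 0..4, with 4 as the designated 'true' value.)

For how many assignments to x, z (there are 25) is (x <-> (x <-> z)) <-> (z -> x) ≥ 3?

4

value 4: 1 assignment (counts)
value 3: 3 assignments (counts)
value 2: 5 assignments
value 1: 7 assignments
value 0: 9 assignments
So 4 of the 25 assignments meet the threshold.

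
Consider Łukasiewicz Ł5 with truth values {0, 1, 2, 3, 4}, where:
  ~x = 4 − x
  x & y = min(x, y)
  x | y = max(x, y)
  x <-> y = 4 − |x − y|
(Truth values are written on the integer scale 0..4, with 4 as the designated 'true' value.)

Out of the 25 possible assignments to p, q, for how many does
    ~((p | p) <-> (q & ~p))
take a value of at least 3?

value 4: 6 assignments (counts)
value 3: 2 assignments (counts)
value 2: 8 assignments
value 1: 4 assignments
value 0: 5 assignments
So 8 of the 25 assignments meet the threshold.

8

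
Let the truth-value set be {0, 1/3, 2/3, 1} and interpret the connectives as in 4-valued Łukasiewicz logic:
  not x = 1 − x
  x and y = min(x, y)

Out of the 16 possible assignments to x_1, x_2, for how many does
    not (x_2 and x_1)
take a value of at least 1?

x_1 = 0, x_2 = 0 ↦ 1  ≥
x_1 = 0, x_2 = 1/3 ↦ 1  ≥
x_1 = 0, x_2 = 2/3 ↦ 1  ≥
x_1 = 0, x_2 = 1 ↦ 1  ≥
x_1 = 1/3, x_2 = 0 ↦ 1  ≥
x_1 = 1/3, x_2 = 1/3 ↦ 2/3  <
x_1 = 1/3, x_2 = 2/3 ↦ 2/3  <
x_1 = 1/3, x_2 = 1 ↦ 2/3  <
x_1 = 2/3, x_2 = 0 ↦ 1  ≥
x_1 = 2/3, x_2 = 1/3 ↦ 2/3  <
x_1 = 2/3, x_2 = 2/3 ↦ 1/3  <
x_1 = 2/3, x_2 = 1 ↦ 1/3  <
x_1 = 1, x_2 = 0 ↦ 1  ≥
x_1 = 1, x_2 = 1/3 ↦ 2/3  <
x_1 = 1, x_2 = 2/3 ↦ 1/3  <
x_1 = 1, x_2 = 1 ↦ 0  <
So 7 of the 16 assignments meet the threshold.

7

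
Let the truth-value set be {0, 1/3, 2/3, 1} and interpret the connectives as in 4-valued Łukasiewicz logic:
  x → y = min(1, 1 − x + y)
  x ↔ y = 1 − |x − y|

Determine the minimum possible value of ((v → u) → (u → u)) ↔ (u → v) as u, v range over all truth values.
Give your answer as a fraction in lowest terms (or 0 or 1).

0

Take u = 1, v = 0:
v → u = 0 → 1 = 1
u → u = 1 → 1 = 1
(v → u) → (u → u) = 1 → 1 = 1
u → v = 1 → 0 = 0
((v → u) → (u → u)) ↔ (u → v) = 1 ↔ 0 = 0
No assignment yields a value below 0, so this is the minimum.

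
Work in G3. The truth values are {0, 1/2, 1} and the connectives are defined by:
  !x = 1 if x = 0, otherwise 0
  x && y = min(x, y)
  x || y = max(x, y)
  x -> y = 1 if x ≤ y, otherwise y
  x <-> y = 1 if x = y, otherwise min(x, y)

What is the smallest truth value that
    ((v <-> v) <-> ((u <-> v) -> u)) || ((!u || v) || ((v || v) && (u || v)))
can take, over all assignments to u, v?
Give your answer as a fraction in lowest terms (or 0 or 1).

Take u = 1/2, v = 1/2:
v <-> v = 1/2 <-> 1/2 = 1
u <-> v = 1/2 <-> 1/2 = 1
(u <-> v) -> u = 1 -> 1/2 = 1/2
(v <-> v) <-> ((u <-> v) -> u) = 1 <-> 1/2 = 1/2
!u = !1/2 = 0
!u || v = 0 || 1/2 = 1/2
v || v = 1/2 || 1/2 = 1/2
u || v = 1/2 || 1/2 = 1/2
(v || v) && (u || v) = 1/2 && 1/2 = 1/2
(!u || v) || ((v || v) && (u || v)) = 1/2 || 1/2 = 1/2
((v <-> v) <-> ((u <-> v) -> u)) || ((!u || v) || ((v || v) && (u || v))) = 1/2 || 1/2 = 1/2
No assignment yields a value below 1/2, so this is the minimum.

1/2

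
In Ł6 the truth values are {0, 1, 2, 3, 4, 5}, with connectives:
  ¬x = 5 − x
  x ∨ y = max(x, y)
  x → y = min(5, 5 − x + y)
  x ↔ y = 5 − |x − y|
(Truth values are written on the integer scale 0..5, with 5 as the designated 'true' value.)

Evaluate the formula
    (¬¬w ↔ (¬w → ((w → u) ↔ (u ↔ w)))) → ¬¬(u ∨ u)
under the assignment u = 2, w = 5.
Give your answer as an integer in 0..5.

2

¬w = ¬5 = 0
¬¬w = ¬0 = 5
¬w = ¬5 = 0
w → u = 5 → 2 = 2
u ↔ w = 2 ↔ 5 = 2
(w → u) ↔ (u ↔ w) = 2 ↔ 2 = 5
¬w → ((w → u) ↔ (u ↔ w)) = 0 → 5 = 5
¬¬w ↔ (¬w → ((w → u) ↔ (u ↔ w))) = 5 ↔ 5 = 5
u ∨ u = 2 ∨ 2 = 2
¬(u ∨ u) = ¬2 = 3
¬¬(u ∨ u) = ¬3 = 2
(¬¬w ↔ (¬w → ((w → u) ↔ (u ↔ w)))) → ¬¬(u ∨ u) = 5 → 2 = 2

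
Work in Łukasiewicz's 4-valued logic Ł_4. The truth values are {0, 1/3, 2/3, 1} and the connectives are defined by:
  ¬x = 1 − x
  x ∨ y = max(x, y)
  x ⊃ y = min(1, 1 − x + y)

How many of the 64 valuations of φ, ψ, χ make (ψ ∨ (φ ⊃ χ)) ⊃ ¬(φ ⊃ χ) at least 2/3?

21

value 1: 10 assignments (counts)
value 2/3: 11 assignments (counts)
value 1/3: 3 assignments
value 0: 40 assignments
So 21 of the 64 assignments meet the threshold.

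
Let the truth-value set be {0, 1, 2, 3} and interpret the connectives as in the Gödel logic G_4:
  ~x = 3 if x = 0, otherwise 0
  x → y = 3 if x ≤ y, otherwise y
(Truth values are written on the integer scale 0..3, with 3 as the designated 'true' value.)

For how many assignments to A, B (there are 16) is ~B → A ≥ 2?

14

A = 0, B = 0 ↦ 0  <
A = 0, B = 1 ↦ 3  ≥
A = 0, B = 2 ↦ 3  ≥
A = 0, B = 3 ↦ 3  ≥
A = 1, B = 0 ↦ 1  <
A = 1, B = 1 ↦ 3  ≥
A = 1, B = 2 ↦ 3  ≥
A = 1, B = 3 ↦ 3  ≥
A = 2, B = 0 ↦ 2  ≥
A = 2, B = 1 ↦ 3  ≥
A = 2, B = 2 ↦ 3  ≥
A = 2, B = 3 ↦ 3  ≥
A = 3, B = 0 ↦ 3  ≥
A = 3, B = 1 ↦ 3  ≥
A = 3, B = 2 ↦ 3  ≥
A = 3, B = 3 ↦ 3  ≥
So 14 of the 16 assignments meet the threshold.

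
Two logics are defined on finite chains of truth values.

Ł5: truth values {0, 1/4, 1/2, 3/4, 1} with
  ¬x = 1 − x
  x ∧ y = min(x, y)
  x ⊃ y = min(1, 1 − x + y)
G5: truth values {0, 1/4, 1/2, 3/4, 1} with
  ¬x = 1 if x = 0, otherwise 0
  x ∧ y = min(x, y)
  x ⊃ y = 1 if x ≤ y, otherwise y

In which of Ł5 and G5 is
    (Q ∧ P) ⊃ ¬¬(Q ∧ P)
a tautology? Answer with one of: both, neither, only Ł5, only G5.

In Ł5: every assignment gives 1 — tautology.
In G5: every assignment gives 1 — tautology.

both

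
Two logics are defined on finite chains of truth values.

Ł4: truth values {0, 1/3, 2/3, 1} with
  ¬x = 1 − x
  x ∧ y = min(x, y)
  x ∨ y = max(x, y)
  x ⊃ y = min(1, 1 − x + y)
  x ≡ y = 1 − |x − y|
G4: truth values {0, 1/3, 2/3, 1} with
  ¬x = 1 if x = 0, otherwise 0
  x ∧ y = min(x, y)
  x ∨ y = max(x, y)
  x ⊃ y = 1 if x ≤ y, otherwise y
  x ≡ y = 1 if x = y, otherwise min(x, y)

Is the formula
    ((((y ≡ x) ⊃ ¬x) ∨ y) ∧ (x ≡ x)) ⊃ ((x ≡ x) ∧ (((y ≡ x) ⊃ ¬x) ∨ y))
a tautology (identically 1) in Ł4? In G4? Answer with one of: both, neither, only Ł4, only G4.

In Ł4: every assignment gives 1 — tautology.
In G4: every assignment gives 1 — tautology.

both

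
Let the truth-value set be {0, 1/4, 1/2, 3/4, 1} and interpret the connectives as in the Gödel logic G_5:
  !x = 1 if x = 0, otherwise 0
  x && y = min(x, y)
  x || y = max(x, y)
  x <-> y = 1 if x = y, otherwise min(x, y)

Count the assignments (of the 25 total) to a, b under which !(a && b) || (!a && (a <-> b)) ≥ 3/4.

9

value 1: 9 assignments (counts)
value 0: 16 assignments
So 9 of the 25 assignments meet the threshold.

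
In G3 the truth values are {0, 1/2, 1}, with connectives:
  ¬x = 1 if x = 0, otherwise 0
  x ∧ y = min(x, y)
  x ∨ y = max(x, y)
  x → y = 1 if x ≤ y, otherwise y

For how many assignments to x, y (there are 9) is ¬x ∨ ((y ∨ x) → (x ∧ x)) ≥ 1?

8

x = 0, y = 0 ↦ 1  ≥
x = 0, y = 1/2 ↦ 1  ≥
x = 0, y = 1 ↦ 1  ≥
x = 1/2, y = 0 ↦ 1  ≥
x = 1/2, y = 1/2 ↦ 1  ≥
x = 1/2, y = 1 ↦ 1/2  <
x = 1, y = 0 ↦ 1  ≥
x = 1, y = 1/2 ↦ 1  ≥
x = 1, y = 1 ↦ 1  ≥
So 8 of the 9 assignments meet the threshold.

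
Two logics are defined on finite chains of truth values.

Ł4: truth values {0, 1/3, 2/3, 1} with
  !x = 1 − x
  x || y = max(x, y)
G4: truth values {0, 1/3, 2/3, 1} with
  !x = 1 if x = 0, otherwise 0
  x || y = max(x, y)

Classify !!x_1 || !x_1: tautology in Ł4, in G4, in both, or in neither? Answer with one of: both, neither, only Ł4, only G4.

only G4

In Ł4: at x_1 = 1/3 the value is 2/3 — not a tautology.
In G4: every assignment gives 1 — tautology.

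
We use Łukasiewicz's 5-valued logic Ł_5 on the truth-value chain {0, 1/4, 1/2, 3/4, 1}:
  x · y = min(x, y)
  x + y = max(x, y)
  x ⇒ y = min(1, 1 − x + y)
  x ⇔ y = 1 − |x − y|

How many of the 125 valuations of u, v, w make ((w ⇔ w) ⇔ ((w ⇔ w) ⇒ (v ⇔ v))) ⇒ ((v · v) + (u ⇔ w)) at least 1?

value 1: 45 assignments (counts)
value 3/4: 44 assignments
value 1/2: 24 assignments
value 1/4: 10 assignments
value 0: 2 assignments
So 45 of the 125 assignments meet the threshold.

45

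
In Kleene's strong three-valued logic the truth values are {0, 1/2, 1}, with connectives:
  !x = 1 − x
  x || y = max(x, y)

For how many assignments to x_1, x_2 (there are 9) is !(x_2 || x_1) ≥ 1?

1

x_1 = 0, x_2 = 0 ↦ 1  ≥
x_1 = 0, x_2 = 1/2 ↦ 1/2  <
x_1 = 0, x_2 = 1 ↦ 0  <
x_1 = 1/2, x_2 = 0 ↦ 1/2  <
x_1 = 1/2, x_2 = 1/2 ↦ 1/2  <
x_1 = 1/2, x_2 = 1 ↦ 0  <
x_1 = 1, x_2 = 0 ↦ 0  <
x_1 = 1, x_2 = 1/2 ↦ 0  <
x_1 = 1, x_2 = 1 ↦ 0  <
So 1 of the 9 assignments meets the threshold.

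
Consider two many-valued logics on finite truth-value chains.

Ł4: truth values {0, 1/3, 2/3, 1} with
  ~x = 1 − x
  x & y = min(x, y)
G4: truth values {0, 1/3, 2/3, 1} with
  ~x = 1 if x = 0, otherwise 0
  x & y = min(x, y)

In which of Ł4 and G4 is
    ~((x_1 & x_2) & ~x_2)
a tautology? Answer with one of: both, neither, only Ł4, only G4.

In Ł4: at x_1 = 1/3, x_2 = 1/3 the value is 2/3 — not a tautology.
In G4: every assignment gives 1 — tautology.

only G4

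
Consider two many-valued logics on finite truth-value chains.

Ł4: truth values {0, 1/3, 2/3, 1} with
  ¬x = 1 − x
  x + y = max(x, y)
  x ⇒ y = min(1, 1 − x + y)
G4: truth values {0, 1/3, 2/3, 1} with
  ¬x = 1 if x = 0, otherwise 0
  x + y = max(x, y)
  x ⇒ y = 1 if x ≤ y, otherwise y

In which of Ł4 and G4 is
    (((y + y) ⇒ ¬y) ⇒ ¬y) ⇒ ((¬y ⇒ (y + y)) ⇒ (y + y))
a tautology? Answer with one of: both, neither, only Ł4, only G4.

In Ł4: every assignment gives 1 — tautology.
In G4: at y = 1/3 the value is 1/3 — not a tautology.

only Ł4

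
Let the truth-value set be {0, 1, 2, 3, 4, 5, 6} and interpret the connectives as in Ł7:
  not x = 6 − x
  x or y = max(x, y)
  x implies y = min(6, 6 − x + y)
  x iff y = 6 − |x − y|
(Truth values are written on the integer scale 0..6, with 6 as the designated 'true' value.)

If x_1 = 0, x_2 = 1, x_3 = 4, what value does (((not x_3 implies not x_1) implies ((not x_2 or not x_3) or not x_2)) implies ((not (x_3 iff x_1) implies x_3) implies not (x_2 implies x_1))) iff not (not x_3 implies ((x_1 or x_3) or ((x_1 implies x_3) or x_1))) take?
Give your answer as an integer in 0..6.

4

not x_3 = not 4 = 2
not x_1 = not 0 = 6
not x_3 implies not x_1 = 2 implies 6 = 6
not x_2 = not 1 = 5
not x_3 = not 4 = 2
not x_2 or not x_3 = 5 or 2 = 5
not x_2 = not 1 = 5
(not x_2 or not x_3) or not x_2 = 5 or 5 = 5
(not x_3 implies not x_1) implies ((not x_2 or not x_3) or not x_2) = 6 implies 5 = 5
x_3 iff x_1 = 4 iff 0 = 2
not (x_3 iff x_1) = not 2 = 4
not (x_3 iff x_1) implies x_3 = 4 implies 4 = 6
x_2 implies x_1 = 1 implies 0 = 5
not (x_2 implies x_1) = not 5 = 1
(not (x_3 iff x_1) implies x_3) implies not (x_2 implies x_1) = 6 implies 1 = 1
((not x_3 implies not x_1) implies ((not x_2 or not x_3) or not x_2)) implies ((not (x_3 iff x_1) implies x_3) implies not (x_2 implies x_1)) = 5 implies 1 = 2
not x_3 = not 4 = 2
x_1 or x_3 = 0 or 4 = 4
x_1 implies x_3 = 0 implies 4 = 6
(x_1 implies x_3) or x_1 = 6 or 0 = 6
(x_1 or x_3) or ((x_1 implies x_3) or x_1) = 4 or 6 = 6
not x_3 implies ((x_1 or x_3) or ((x_1 implies x_3) or x_1)) = 2 implies 6 = 6
not (not x_3 implies ((x_1 or x_3) or ((x_1 implies x_3) or x_1))) = not 6 = 0
(((not x_3 implies not x_1) implies ((not x_2 or not x_3) or not x_2)) implies ((not (x_3 iff x_1) implies x_3) implies not (x_2 implies x_1))) iff not (not x_3 implies ((x_1 or x_3) or ((x_1 implies x_3) or x_1))) = 2 iff 0 = 4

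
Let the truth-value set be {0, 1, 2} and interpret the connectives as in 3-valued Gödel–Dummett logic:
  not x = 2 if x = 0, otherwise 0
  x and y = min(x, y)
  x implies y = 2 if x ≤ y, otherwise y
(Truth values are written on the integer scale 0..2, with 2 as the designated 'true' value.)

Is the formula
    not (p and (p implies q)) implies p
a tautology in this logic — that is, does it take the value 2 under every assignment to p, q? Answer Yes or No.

No

Counterexample: take p = 0, q = 0.
p implies q = 0 implies 0 = 2
p and (p implies q) = 0 and 2 = 0
not (p and (p implies q)) = not 0 = 2
not (p and (p implies q)) implies p = 2 implies 0 = 0
This gives 0 ≠ 2.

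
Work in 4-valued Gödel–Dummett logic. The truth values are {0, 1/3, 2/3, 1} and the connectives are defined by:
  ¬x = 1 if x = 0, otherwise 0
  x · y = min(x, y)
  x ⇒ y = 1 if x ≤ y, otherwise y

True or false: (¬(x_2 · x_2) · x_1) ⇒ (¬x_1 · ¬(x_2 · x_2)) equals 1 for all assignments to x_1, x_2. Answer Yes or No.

No

Counterexample: take x_1 = 1/3, x_2 = 0.
x_2 · x_2 = 0 · 0 = 0
¬(x_2 · x_2) = ¬0 = 1
¬(x_2 · x_2) · x_1 = 1 · 1/3 = 1/3
¬x_1 = ¬1/3 = 0
x_2 · x_2 = 0 · 0 = 0
¬(x_2 · x_2) = ¬0 = 1
¬x_1 · ¬(x_2 · x_2) = 0 · 1 = 0
(¬(x_2 · x_2) · x_1) ⇒ (¬x_1 · ¬(x_2 · x_2)) = 1/3 ⇒ 0 = 0
This gives 0 ≠ 1.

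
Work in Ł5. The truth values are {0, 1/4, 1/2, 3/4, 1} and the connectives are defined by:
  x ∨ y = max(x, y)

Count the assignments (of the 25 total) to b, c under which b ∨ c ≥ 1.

9

value 1: 9 assignments (counts)
value 3/4: 7 assignments
value 1/2: 5 assignments
value 1/4: 3 assignments
value 0: 1 assignment
So 9 of the 25 assignments meet the threshold.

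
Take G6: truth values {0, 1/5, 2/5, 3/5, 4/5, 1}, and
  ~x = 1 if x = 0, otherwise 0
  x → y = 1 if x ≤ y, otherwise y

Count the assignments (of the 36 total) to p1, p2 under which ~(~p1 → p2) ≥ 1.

1

value 1: 1 assignment (counts)
value 0: 35 assignments
So 1 of the 36 assignments meets the threshold.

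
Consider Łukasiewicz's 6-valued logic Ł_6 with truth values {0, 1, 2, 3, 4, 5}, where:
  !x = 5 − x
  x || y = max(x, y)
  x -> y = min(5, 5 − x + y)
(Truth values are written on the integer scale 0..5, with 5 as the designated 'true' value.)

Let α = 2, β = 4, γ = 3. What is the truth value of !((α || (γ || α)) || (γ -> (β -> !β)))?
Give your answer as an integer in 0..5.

γ || α = 3 || 2 = 3
α || (γ || α) = 2 || 3 = 3
!β = !4 = 1
β -> !β = 4 -> 1 = 2
γ -> (β -> !β) = 3 -> 2 = 4
(α || (γ || α)) || (γ -> (β -> !β)) = 3 || 4 = 4
!((α || (γ || α)) || (γ -> (β -> !β))) = !4 = 1

1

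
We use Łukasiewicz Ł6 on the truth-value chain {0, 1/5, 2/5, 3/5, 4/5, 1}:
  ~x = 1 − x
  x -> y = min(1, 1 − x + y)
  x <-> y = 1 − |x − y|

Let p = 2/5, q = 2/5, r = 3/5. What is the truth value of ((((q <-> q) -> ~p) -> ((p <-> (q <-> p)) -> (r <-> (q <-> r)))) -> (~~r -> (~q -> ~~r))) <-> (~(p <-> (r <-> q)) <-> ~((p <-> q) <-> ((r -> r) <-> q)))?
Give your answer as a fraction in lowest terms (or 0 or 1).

4/5

q <-> q = 2/5 <-> 2/5 = 1
~p = ~2/5 = 3/5
(q <-> q) -> ~p = 1 -> 3/5 = 3/5
q <-> p = 2/5 <-> 2/5 = 1
p <-> (q <-> p) = 2/5 <-> 1 = 2/5
q <-> r = 2/5 <-> 3/5 = 4/5
r <-> (q <-> r) = 3/5 <-> 4/5 = 4/5
(p <-> (q <-> p)) -> (r <-> (q <-> r)) = 2/5 -> 4/5 = 1
((q <-> q) -> ~p) -> ((p <-> (q <-> p)) -> (r <-> (q <-> r))) = 3/5 -> 1 = 1
~r = ~3/5 = 2/5
~~r = ~2/5 = 3/5
~q = ~2/5 = 3/5
~r = ~3/5 = 2/5
~~r = ~2/5 = 3/5
~q -> ~~r = 3/5 -> 3/5 = 1
~~r -> (~q -> ~~r) = 3/5 -> 1 = 1
(((q <-> q) -> ~p) -> ((p <-> (q <-> p)) -> (r <-> (q <-> r)))) -> (~~r -> (~q -> ~~r)) = 1 -> 1 = 1
r <-> q = 3/5 <-> 2/5 = 4/5
p <-> (r <-> q) = 2/5 <-> 4/5 = 3/5
~(p <-> (r <-> q)) = ~3/5 = 2/5
p <-> q = 2/5 <-> 2/5 = 1
r -> r = 3/5 -> 3/5 = 1
(r -> r) <-> q = 1 <-> 2/5 = 2/5
(p <-> q) <-> ((r -> r) <-> q) = 1 <-> 2/5 = 2/5
~((p <-> q) <-> ((r -> r) <-> q)) = ~2/5 = 3/5
~(p <-> (r <-> q)) <-> ~((p <-> q) <-> ((r -> r) <-> q)) = 2/5 <-> 3/5 = 4/5
((((q <-> q) -> ~p) -> ((p <-> (q <-> p)) -> (r <-> (q <-> r)))) -> (~~r -> (~q -> ~~r))) <-> (~(p <-> (r <-> q)) <-> ~((p <-> q) <-> ((r -> r) <-> q))) = 1 <-> 4/5 = 4/5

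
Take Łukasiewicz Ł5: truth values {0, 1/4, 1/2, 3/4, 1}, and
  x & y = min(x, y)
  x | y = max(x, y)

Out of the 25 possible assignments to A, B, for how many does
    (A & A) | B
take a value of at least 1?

value 1: 9 assignments (counts)
value 3/4: 7 assignments
value 1/2: 5 assignments
value 1/4: 3 assignments
value 0: 1 assignment
So 9 of the 25 assignments meet the threshold.

9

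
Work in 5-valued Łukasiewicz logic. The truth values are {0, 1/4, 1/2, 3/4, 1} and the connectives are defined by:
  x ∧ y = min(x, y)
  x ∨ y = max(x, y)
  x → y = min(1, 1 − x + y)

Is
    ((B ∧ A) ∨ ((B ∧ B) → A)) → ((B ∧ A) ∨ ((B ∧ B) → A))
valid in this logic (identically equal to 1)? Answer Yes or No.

Yes

At A = 1/2, B = 1, for instance:
B ∧ A = 1 ∧ 1/2 = 1/2
B ∧ B = 1 ∧ 1 = 1
(B ∧ B) → A = 1 → 1/2 = 1/2
(B ∧ A) ∨ ((B ∧ B) → A) = 1/2 ∨ 1/2 = 1/2
((B ∧ A) ∨ ((B ∧ B) → A)) → ((B ∧ A) ∨ ((B ∧ B) → A)) = 1/2 → 1/2 = 1
and checking the remaining 24 assignments likewise gives ≥ 1 in every case.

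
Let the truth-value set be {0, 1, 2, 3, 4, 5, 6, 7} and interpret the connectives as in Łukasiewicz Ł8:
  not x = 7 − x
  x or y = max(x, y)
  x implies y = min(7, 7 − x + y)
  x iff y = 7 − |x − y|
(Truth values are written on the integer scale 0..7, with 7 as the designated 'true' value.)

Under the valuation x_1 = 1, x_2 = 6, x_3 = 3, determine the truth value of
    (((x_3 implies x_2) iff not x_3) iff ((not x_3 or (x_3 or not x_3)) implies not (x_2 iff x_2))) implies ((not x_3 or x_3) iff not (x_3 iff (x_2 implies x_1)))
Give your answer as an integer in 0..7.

x_3 implies x_2 = 3 implies 6 = 7
not x_3 = not 3 = 4
(x_3 implies x_2) iff not x_3 = 7 iff 4 = 4
not x_3 = not 3 = 4
not x_3 = not 3 = 4
x_3 or not x_3 = 3 or 4 = 4
not x_3 or (x_3 or not x_3) = 4 or 4 = 4
x_2 iff x_2 = 6 iff 6 = 7
not (x_2 iff x_2) = not 7 = 0
(not x_3 or (x_3 or not x_3)) implies not (x_2 iff x_2) = 4 implies 0 = 3
((x_3 implies x_2) iff not x_3) iff ((not x_3 or (x_3 or not x_3)) implies not (x_2 iff x_2)) = 4 iff 3 = 6
not x_3 = not 3 = 4
not x_3 or x_3 = 4 or 3 = 4
x_2 implies x_1 = 6 implies 1 = 2
x_3 iff (x_2 implies x_1) = 3 iff 2 = 6
not (x_3 iff (x_2 implies x_1)) = not 6 = 1
(not x_3 or x_3) iff not (x_3 iff (x_2 implies x_1)) = 4 iff 1 = 4
(((x_3 implies x_2) iff not x_3) iff ((not x_3 or (x_3 or not x_3)) implies not (x_2 iff x_2))) implies ((not x_3 or x_3) iff not (x_3 iff (x_2 implies x_1))) = 6 implies 4 = 5

5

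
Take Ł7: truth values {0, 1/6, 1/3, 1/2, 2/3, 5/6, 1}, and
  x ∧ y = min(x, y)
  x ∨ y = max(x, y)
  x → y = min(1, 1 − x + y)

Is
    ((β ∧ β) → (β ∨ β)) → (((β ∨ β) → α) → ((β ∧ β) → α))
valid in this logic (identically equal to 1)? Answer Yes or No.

Yes

At α = 5/6, β = 1/2, for instance:
β ∧ β = 1/2 ∧ 1/2 = 1/2
β ∨ β = 1/2 ∨ 1/2 = 1/2
(β ∧ β) → (β ∨ β) = 1/2 → 1/2 = 1
(β ∨ β) → α = 1/2 → 5/6 = 1
(β ∧ β) → α = 1/2 → 5/6 = 1
((β ∨ β) → α) → ((β ∧ β) → α) = 1 → 1 = 1
((β ∧ β) → (β ∨ β)) → (((β ∨ β) → α) → ((β ∧ β) → α)) = 1 → 1 = 1
and checking the remaining 48 assignments likewise gives ≥ 1 in every case.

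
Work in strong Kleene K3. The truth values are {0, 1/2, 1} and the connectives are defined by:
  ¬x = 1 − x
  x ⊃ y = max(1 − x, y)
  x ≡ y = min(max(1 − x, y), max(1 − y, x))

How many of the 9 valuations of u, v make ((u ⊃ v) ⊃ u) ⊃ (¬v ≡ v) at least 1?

3

u = 0, v = 0 ↦ 1  ≥
u = 0, v = 1/2 ↦ 1  ≥
u = 0, v = 1 ↦ 1  ≥
u = 1/2, v = 0 ↦ 1/2  <
u = 1/2, v = 1/2 ↦ 1/2  <
u = 1/2, v = 1 ↦ 1/2  <
u = 1, v = 0 ↦ 0  <
u = 1, v = 1/2 ↦ 1/2  <
u = 1, v = 1 ↦ 0  <
So 3 of the 9 assignments meet the threshold.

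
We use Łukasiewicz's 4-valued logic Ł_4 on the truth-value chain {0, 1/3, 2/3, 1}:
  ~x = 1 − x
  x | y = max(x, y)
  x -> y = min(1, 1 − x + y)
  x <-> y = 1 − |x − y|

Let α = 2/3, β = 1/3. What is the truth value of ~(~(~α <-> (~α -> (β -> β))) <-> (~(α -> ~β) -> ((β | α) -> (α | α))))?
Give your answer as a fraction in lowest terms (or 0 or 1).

1/3

~α = ~2/3 = 1/3
~α = ~2/3 = 1/3
β -> β = 1/3 -> 1/3 = 1
~α -> (β -> β) = 1/3 -> 1 = 1
~α <-> (~α -> (β -> β)) = 1/3 <-> 1 = 1/3
~(~α <-> (~α -> (β -> β))) = ~1/3 = 2/3
~β = ~1/3 = 2/3
α -> ~β = 2/3 -> 2/3 = 1
~(α -> ~β) = ~1 = 0
β | α = 1/3 | 2/3 = 2/3
α | α = 2/3 | 2/3 = 2/3
(β | α) -> (α | α) = 2/3 -> 2/3 = 1
~(α -> ~β) -> ((β | α) -> (α | α)) = 0 -> 1 = 1
~(~α <-> (~α -> (β -> β))) <-> (~(α -> ~β) -> ((β | α) -> (α | α))) = 2/3 <-> 1 = 2/3
~(~(~α <-> (~α -> (β -> β))) <-> (~(α -> ~β) -> ((β | α) -> (α | α)))) = ~2/3 = 1/3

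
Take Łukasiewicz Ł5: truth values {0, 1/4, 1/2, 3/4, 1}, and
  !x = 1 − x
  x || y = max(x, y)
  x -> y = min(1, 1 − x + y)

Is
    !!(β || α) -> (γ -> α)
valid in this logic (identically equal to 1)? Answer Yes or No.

Counterexample: take α = 0, β = 1/4, γ = 1.
β || α = 1/4 || 0 = 1/4
!(β || α) = !1/4 = 3/4
!!(β || α) = !3/4 = 1/4
γ -> α = 1 -> 0 = 0
!!(β || α) -> (γ -> α) = 1/4 -> 0 = 3/4
This gives 3/4 ≠ 1.

No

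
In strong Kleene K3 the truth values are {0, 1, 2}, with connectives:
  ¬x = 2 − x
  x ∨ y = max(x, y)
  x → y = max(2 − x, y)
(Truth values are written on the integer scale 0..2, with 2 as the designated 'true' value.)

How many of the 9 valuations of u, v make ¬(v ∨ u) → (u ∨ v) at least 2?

5

u = 0, v = 0 ↦ 0  <
u = 0, v = 1 ↦ 1  <
u = 0, v = 2 ↦ 2  ≥
u = 1, v = 0 ↦ 1  <
u = 1, v = 1 ↦ 1  <
u = 1, v = 2 ↦ 2  ≥
u = 2, v = 0 ↦ 2  ≥
u = 2, v = 1 ↦ 2  ≥
u = 2, v = 2 ↦ 2  ≥
So 5 of the 9 assignments meet the threshold.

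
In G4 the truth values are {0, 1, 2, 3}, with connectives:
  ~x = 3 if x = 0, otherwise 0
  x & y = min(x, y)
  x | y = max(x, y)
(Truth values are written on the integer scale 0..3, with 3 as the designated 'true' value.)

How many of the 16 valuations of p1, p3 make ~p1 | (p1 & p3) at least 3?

p1 = 0, p3 = 0 ↦ 3  ≥
p1 = 0, p3 = 1 ↦ 3  ≥
p1 = 0, p3 = 2 ↦ 3  ≥
p1 = 0, p3 = 3 ↦ 3  ≥
p1 = 1, p3 = 0 ↦ 0  <
p1 = 1, p3 = 1 ↦ 1  <
p1 = 1, p3 = 2 ↦ 1  <
p1 = 1, p3 = 3 ↦ 1  <
p1 = 2, p3 = 0 ↦ 0  <
p1 = 2, p3 = 1 ↦ 1  <
p1 = 2, p3 = 2 ↦ 2  <
p1 = 2, p3 = 3 ↦ 2  <
p1 = 3, p3 = 0 ↦ 0  <
p1 = 3, p3 = 1 ↦ 1  <
p1 = 3, p3 = 2 ↦ 2  <
p1 = 3, p3 = 3 ↦ 3  ≥
So 5 of the 16 assignments meet the threshold.

5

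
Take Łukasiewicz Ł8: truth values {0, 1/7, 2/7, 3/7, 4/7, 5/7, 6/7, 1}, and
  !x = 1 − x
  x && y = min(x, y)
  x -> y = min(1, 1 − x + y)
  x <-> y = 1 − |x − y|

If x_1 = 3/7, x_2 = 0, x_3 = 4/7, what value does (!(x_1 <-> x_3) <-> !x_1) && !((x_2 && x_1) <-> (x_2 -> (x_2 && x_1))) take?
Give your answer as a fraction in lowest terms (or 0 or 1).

x_1 <-> x_3 = 3/7 <-> 4/7 = 6/7
!(x_1 <-> x_3) = !6/7 = 1/7
!x_1 = !3/7 = 4/7
!(x_1 <-> x_3) <-> !x_1 = 1/7 <-> 4/7 = 4/7
x_2 && x_1 = 0 && 3/7 = 0
x_2 && x_1 = 0 && 3/7 = 0
x_2 -> (x_2 && x_1) = 0 -> 0 = 1
(x_2 && x_1) <-> (x_2 -> (x_2 && x_1)) = 0 <-> 1 = 0
!((x_2 && x_1) <-> (x_2 -> (x_2 && x_1))) = !0 = 1
(!(x_1 <-> x_3) <-> !x_1) && !((x_2 && x_1) <-> (x_2 -> (x_2 && x_1))) = 4/7 && 1 = 4/7

4/7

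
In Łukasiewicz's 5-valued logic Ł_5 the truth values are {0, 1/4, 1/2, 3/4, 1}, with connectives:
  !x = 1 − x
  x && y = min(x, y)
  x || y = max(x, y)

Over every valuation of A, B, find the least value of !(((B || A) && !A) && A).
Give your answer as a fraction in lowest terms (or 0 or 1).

1/2

Take A = 1/2, B = 0:
B || A = 0 || 1/2 = 1/2
!A = !1/2 = 1/2
(B || A) && !A = 1/2 && 1/2 = 1/2
((B || A) && !A) && A = 1/2 && 1/2 = 1/2
!(((B || A) && !A) && A) = !1/2 = 1/2
No assignment yields a value below 1/2, so this is the minimum.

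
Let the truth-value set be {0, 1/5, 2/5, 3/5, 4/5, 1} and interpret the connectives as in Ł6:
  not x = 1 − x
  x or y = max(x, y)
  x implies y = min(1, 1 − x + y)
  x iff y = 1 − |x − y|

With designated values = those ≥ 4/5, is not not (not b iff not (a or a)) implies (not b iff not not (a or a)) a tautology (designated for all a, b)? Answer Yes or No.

Counterexample: take a = 0, b = 0.
not b = not 0 = 1
a or a = 0 or 0 = 0
not (a or a) = not 0 = 1
not b iff not (a or a) = 1 iff 1 = 1
not (not b iff not (a or a)) = not 1 = 0
not not (not b iff not (a or a)) = not 0 = 1
not b = not 0 = 1
a or a = 0 or 0 = 0
not (a or a) = not 0 = 1
not not (a or a) = not 1 = 0
not b iff not not (a or a) = 1 iff 0 = 0
not not (not b iff not (a or a)) implies (not b iff not not (a or a)) = 1 implies 0 = 0
This gives 0, which is below 4/5.

No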